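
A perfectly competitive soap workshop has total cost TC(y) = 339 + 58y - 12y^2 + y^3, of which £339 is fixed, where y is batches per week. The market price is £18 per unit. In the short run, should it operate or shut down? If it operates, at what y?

Strip out fixed cost: VC = 58y - 12y^2 + y^3. Then AVC = 58 - 12y + y^2 and MC = 58 - 24y + 3y^2.
The AVC parabola has its vertex at y = 12/2 = 6, where AVC = 58 - 12·6 + 6^2 = £22.
With P < min AVC (£18 < £22), every unit sold adds to the loss.
The firm minimizes its loss by shutting down and losing only its fixed cost of £339.

Shut down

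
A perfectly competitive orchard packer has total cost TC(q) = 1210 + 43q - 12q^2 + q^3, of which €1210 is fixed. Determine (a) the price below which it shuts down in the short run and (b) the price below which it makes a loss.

Shutdown price = €7; break-even price = €142

Shutdown price = min AVC. AVC = 43 - 12q + q^2, with vertex at q = 6 and minimum €7.
ATC = 1210/q + 43 - 12q + q^2. Setting dATC/dq = −1210/q^2 − 12 + 2q = 0 gives q = 11 (since 2·11^3 − 12·11^2 = 1210).
min ATC = 1210/11 + 43 − 12·11 + 11^2 = €142. That is the break-even price.
Between these two prices the firm operates at a loss; above €142 it earns a profit.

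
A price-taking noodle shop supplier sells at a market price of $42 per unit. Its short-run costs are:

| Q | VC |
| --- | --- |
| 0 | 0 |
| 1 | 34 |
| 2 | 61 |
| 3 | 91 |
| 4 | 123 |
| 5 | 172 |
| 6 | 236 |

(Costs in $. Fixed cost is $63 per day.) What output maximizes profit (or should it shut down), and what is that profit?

Q = 4; profit = -$18

Compute π = P·Q − TC at each output: Q=0: -63; Q=1: -55; Q=2: -40; Q=3: -28; Q=4: -18; Q=5: -25; Q=6: -47.
Profit is maximized at Q = 4. AVC there is 123/4 = $30.75 ≤ P, so producing beats shutting down (which would give -$63).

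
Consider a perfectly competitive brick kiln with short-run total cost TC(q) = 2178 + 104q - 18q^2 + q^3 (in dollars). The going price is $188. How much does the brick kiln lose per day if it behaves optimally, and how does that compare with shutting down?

Profit = -$218 at q = 14

AVC = 104 - 18q + q^2; min AVC = $23 at q = 9. Since P = $188 ≥ min AVC, the firm produces.
MC = 104 - 36q + 3q^2. Setting P = MC and taking the root on the rising branch gives q* = 14.
TR = 188·14 = 2632. TC = 2178 + 672 = 2850. Profit = 2632 − 2850 = -$218.
That loss of $218 beats the $2178 the firm would lose by shutting down; producing recovers $1960 of fixed cost.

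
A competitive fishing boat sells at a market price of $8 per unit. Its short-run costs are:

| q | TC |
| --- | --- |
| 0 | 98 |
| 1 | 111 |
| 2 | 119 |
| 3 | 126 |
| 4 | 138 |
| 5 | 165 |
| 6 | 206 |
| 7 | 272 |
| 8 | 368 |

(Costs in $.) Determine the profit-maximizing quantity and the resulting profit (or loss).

q = 0 (shut down); profit = -$98

Profit at each row (π = 8q − TC): q=0: -98; q=1: -103; q=2: -103; q=3: -102; q=4: -106; q=5: -125; q=6: -158; q=7: -216; q=8: -304.
Profit is highest at q = 0. Equivalently, the lowest AVC in the table is 28/3 ≈ $9.33 at q = 3, and P = $8 falls below it — price never covers variable cost, so the firm shuts down and loses only its fixed cost.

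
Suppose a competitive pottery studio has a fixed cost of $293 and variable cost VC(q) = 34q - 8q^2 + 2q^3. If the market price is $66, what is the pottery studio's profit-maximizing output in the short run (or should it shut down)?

Variable cost is VC = 34q - 8q^2 + 2q^3, so AVC = VC/q = 34 - 8q + 2q^2 and MC = dTC/dq = 34 - 16q + 6q^2.
AVC is minimized where dAVC/dq = -8 + 4q = 0, at q = 2; min AVC = 34 - 8·2 + 2·2^2 = $26.
Since P = $66 ≥ min AVC = $26, price covers variable cost and the firm should produce.
P = MC gives -32 - 16q + 6q^2 = 0, with roots -4/3 and 4. Take the larger (rising MC): q* = 4.
Check: AVC at q = 4 is $34 ≤ P, so revenue covers variable cost.
Profit = P·q − TC = 66·4 − 429 = -$165, a loss, but smaller than the $293 fixed cost the firm would lose by shutting down.

Produce at q = 4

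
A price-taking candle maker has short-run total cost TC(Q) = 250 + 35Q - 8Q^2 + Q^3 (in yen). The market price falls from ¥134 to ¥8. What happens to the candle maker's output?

MC = 35 - 16Q + 3Q^2; the shutdown threshold is min AVC = ¥19 (at Q = 4).
With P = ¥134 above the shutdown price, P = MC gives Q = 9.
At P = ¥8 < min AVC = ¥19, price no longer covers variable cost at any output, so the firm shuts down: Q = 0.

Output falls from 9 to 0 (the firm shuts down)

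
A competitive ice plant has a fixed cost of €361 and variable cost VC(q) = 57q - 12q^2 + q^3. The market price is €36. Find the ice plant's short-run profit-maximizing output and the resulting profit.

Profit = -€263 at q = 7

AVC = 57 - 12q + q^2; min AVC = €21 at q = 6. Since P = €36 ≥ min AVC, the firm produces.
With MC = 57 - 24q + 3q^2, P = MC on the upward-sloping part at q* = 7.
TR = 36·7 = 252. TC = 361 + 154 = 515. Profit = 252 − 515 = -€263.
Shutting down would mean losing the fixed cost of €361, so operating at a loss of €263 is better by €98.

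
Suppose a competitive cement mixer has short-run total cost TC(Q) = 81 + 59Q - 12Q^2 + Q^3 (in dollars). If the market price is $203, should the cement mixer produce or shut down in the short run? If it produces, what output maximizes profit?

Produce at Q = 12

From TC, MC = TC'(Q) = 59 - 24Q + 3Q^2 and AVC = VC/Q = 59 - 12Q + Q^2.
AVC is minimized where dAVC/dQ = -12 + 2Q = 0, at Q = 6; min AVC = 59 - 12·6 + 6^2 = $23.
Since P = $203 ≥ min AVC = $23, price covers variable cost and the firm should produce.
Solving P = MC: -144 - 24Q + 3Q^2 = 0 ⇒ Q = -4 or 12. On the upward-sloping branch, Q* = 12.
Check: AVC at Q = 12 is $59 ≤ P, so revenue covers variable cost.
Profit = P·Q − TC = 203·12 − 789 = $1647.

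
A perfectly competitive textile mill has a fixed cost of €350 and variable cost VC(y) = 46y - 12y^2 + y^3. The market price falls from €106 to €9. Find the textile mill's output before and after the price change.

Output falls from 10 to 0 (the firm shuts down)

MC = 46 - 24y + 3y^2; the shutdown threshold is min AVC = €10 (at y = 6).
At P = €106 ≥ min AVC, set P = MC on the rising branch: y = 10.
At P = €9 < min AVC = €10, price no longer covers variable cost at any output, so the firm shuts down: y = 0.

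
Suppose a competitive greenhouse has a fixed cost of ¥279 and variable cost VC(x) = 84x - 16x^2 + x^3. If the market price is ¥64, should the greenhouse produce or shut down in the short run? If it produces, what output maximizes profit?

Produce at x = 10

Variable cost is VC = 84x - 16x^2 + x^3, so AVC = VC/x = 84 - 16x + x^2 and MC = dTC/dx = 84 - 32x + 3x^2.
AVC hits its minimum where MC = AVC, at x = 8, giving min AVC = 84 - 16·8 + 8^2 = ¥20.
Since P = ¥64 ≥ min AVC = ¥20, price covers variable cost and the firm should produce.
Set P = MC: 64 = 84 - 32x + 3x^2 → 20 - 32x + 3x^2 = 0. The roots are x = 2/3 and x = 10; the profit-maximizing output is on the rising part of MC, so x* = 10.
Check: AVC at x = 10 is ¥24 ≤ P, so revenue covers variable cost.
Profit = P·x − TC = 64·10 − 519 = ¥121.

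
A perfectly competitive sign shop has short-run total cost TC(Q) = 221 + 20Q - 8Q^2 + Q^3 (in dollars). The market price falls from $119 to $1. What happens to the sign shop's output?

MC = 20 - 16Q + 3Q^2; the shutdown threshold is min AVC = $4 (at Q = 4).
At P = $119 ≥ min AVC, set P = MC on the rising branch: Q = 9.
At P = $1 < min AVC = $4, price no longer covers variable cost at any output, so the firm shuts down: Q = 0.

Output falls from 9 to 0 (the firm shuts down)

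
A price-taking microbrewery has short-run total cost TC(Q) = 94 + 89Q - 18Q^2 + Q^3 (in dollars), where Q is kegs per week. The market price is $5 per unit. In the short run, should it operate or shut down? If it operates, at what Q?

Variable cost is VC = 89Q - 18Q^2 + Q^3, so AVC = VC/Q = 89 - 18Q + Q^2 and MC = dTC/dQ = 89 - 36Q + 3Q^2.
The AVC parabola has its vertex at Q = 18/2 = 9, where AVC = 89 - 18·9 + 9^2 = $8.
P = $5 lies below min AVC = $8; no output level covers variable cost.
The firm minimizes its loss by shutting down and losing only its fixed cost of $94.

Shut down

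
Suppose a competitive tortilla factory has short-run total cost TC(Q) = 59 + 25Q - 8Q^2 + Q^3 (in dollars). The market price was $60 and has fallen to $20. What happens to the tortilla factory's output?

MC = 25 - 16Q + 3Q^2; the shutdown threshold is min AVC = $9 (at Q = 4).
At P = $60 ≥ min AVC, set P = MC on the rising branch: Q = 7.
At P = $20 ≥ min AVC, set P = MC: Q = 5. The firm stays open but cuts output.

Output falls from 7 to 5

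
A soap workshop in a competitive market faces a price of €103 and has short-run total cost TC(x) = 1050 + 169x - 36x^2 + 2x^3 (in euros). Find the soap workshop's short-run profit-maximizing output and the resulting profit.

Profit = -€82 at x = 11

AVC = 169 - 36x + 2x^2 has its minimum €7 at x = 9; price €103 clears that bar, so the firm operates.
With MC = 169 - 72x + 6x^2, P = MC on the upward-sloping part at x* = 11.
TR = 103·11 = 1133. TC = 1050 + 165 = 1215. Profit = 1133 − 1215 = -€82.
Shutting down would mean losing the fixed cost of €1050, so operating at a loss of €82 is better by €968.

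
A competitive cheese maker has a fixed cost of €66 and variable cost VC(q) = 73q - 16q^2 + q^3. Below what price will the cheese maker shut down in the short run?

€9 per unit

The firm shuts down when price falls below the minimum of average variable cost. AVC = VC/q = 73 - 16q + q^2.
dAVC/dq = -16 + 2q = 0 gives q = 8. min AVC = 73 - 16·8 + 8^2 = 9.
The firm shuts down for any P below €9.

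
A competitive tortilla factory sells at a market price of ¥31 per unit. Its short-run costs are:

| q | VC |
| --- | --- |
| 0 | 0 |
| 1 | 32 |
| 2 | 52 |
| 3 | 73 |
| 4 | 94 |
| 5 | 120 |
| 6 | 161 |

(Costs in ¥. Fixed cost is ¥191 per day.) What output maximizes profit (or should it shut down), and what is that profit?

Tabulate TR − TC: q=0: -191; q=1: -192; q=2: -181; q=3: -171; q=4: -161; q=5: -156; q=6: -166.
Profit is maximized at q = 5. AVC there is 120/5 = ¥24 ≤ P, so producing beats shutting down (which would give -¥191).

q = 5; profit = -¥156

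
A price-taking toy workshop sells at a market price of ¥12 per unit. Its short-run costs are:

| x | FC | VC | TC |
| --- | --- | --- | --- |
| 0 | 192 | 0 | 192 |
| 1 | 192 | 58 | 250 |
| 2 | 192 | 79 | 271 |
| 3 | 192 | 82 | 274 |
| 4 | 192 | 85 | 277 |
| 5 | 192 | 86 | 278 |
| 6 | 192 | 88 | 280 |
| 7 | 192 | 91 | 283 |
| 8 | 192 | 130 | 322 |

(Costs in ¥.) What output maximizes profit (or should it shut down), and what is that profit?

Tabulate TR − TC: x=0: -192; x=1: -238; x=2: -247; x=3: -238; x=4: -229; x=5: -218; x=6: -208; x=7: -199; x=8: -226.
Profit is highest at x = 0. Equivalently, the lowest AVC in the table is 91/7 ≈ ¥13 at x = 7, and P = ¥12 falls below it — price never covers variable cost, so the firm shuts down and loses only its fixed cost.

x = 0 (shut down); profit = -¥192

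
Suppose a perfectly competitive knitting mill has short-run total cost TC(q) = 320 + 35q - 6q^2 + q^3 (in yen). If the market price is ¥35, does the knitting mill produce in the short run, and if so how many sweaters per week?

Strip out fixed cost: VC = 35q - 6q^2 + q^3. Then AVC = 35 - 6q + q^2 and MC = 35 - 12q + 3q^2.
AVC hits its minimum where MC = AVC, at q = 3, giving min AVC = 35 - 6·3 + 3^2 = ¥26.
Because ¥35 ≥ ¥26, revenue can cover variable cost; the firm operates.
Set P = MC: 35 = 35 - 12q + 3q^2 → -12q + 3q^2 = 0. The roots are q = 0 and q = 4; the profit-maximizing output is on the rising part of MC, so q* = 4.
Check: AVC at q = 4 is ¥27 ≤ P, so revenue covers variable cost.
Profit = P·q − TC = 35·4 − 428 = -¥288, a loss, but smaller than the ¥320 fixed cost the firm would lose by shutting down.

Produce at q = 4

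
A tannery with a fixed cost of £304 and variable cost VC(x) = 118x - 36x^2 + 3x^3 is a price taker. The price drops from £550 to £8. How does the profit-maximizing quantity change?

MC = 118 - 72x + 9x^2; the shutdown threshold is min AVC = £10 (at x = 6).
At P = £550 ≥ min AVC, set P = MC on the rising branch: x = 12.
At P = £8 < min AVC = £10, price no longer covers variable cost at any output, so the firm shuts down: x = 0.

Output falls from 12 to 0 (the firm shuts down)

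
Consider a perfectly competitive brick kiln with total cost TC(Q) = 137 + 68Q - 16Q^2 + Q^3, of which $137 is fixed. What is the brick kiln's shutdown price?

$4 per unit

The firm shuts down when price falls below the minimum of average variable cost. AVC = VC/Q = 68 - 16Q + Q^2.
At the minimum of AVC, MC = AVC. MC = 68 - 32Q + 3Q^2; setting MC = AVC gives 2Q^2 - 16Q = 0, so Q = 8. min AVC = 4.
So the shutdown price is $4.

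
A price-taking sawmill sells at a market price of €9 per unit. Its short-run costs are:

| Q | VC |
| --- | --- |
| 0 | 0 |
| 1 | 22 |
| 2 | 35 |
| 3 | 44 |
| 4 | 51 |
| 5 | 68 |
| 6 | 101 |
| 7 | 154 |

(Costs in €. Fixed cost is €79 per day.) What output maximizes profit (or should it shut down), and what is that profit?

Tabulate TR − TC: Q=0: -79; Q=1: -92; Q=2: -96; Q=3: -96; Q=4: -94; Q=5: -102; Q=6: -126; Q=7: -170.
Profit is highest at Q = 0. Equivalently, the lowest AVC in the table is 51/4 ≈ €12.75 at Q = 4, and P = €9 falls below it — price never covers variable cost, so the firm shuts down and loses only its fixed cost.

Q = 0 (shut down); profit = -€79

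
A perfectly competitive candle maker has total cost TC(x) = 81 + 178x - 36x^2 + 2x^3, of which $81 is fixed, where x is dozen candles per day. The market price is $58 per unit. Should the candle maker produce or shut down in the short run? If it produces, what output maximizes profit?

Produce at x = 10

From TC, MC = TC'(x) = 178 - 72x + 6x^2 and AVC = VC/x = 178 - 36x + 2x^2.
AVC is minimized where dAVC/dx = -36 + 4x = 0, at x = 9; min AVC = 178 - 36·9 + 2·9^2 = $16.
Because $58 ≥ $16, revenue can cover variable cost; the firm operates.
Set P = MC: 58 = 178 - 72x + 6x^2 → 120 - 72x + 6x^2 = 0. The roots are x = 2 and x = 10; the profit-maximizing output is on the rising part of MC, so x* = 10.
Check: AVC at x = 10 is $18 ≤ P, so revenue covers variable cost.
Profit = P·x − TC = 58·10 − 261 = $319.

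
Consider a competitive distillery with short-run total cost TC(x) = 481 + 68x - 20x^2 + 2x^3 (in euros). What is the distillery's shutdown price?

€18 per unit

The shutdown price is the minimum of AVC. VC = 68x - 20x^2 + 2x^3, so AVC = 68 - 20x + 2x^2.
dAVC/dx = -20 + 4x = 0 gives x = 5. min AVC = 68 - 20·5 + 2·5^2 = 18.
The firm shuts down for any P below €18.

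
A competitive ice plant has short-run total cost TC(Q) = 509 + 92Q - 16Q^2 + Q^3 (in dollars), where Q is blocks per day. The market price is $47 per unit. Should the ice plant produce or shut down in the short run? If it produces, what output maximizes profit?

Strip out fixed cost: VC = 92Q - 16Q^2 + Q^3. Then AVC = 92 - 16Q + Q^2 and MC = 92 - 32Q + 3Q^2.
AVC hits its minimum where MC = AVC, at Q = 8, giving min AVC = 92 - 16·8 + 8^2 = $28.
P = $47 exceeds min AVC = $28, so the firm stays open.
P = MC gives 45 - 32Q + 3Q^2 = 0, with roots 5/3 and 9. Take the larger (rising MC): Q* = 9.
Check: AVC at Q = 9 is $29 ≤ P, so revenue covers variable cost.
Profit = P·Q − TC = 47·9 − 770 = -$347, a loss, but smaller than the $509 fixed cost the firm would lose by shutting down.

Produce at Q = 9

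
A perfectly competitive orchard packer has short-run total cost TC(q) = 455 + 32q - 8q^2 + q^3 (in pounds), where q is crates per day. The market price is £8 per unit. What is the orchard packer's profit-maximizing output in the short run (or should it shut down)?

From TC, MC = TC'(q) = 32 - 16q + 3q^2 and AVC = VC/q = 32 - 8q + q^2.
AVC is minimized where dAVC/dq = -8 + 2q = 0, at q = 4; min AVC = 32 - 8·4 + 4^2 = £16.
With P < min AVC (£8 < £16), every unit sold adds to the loss.
Best response: produce nothing and absorb the £455 fixed cost.

Shut down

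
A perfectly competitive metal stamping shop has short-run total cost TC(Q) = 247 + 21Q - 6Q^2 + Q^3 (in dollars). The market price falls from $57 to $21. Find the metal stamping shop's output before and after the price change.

AVC = 21 - 6Q + Q^2, minimized at Q = 3 where min AVC = $12. MC = 21 - 12Q + 3Q^2.
At P = $57 ≥ min AVC, set P = MC on the rising branch: Q = 6.
At P = $21 ≥ min AVC, set P = MC: Q = 4. The firm stays open but cuts output.

Output falls from 6 to 4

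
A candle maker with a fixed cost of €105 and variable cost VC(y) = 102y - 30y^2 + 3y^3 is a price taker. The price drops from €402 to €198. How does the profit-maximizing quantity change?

MC = 102 - 60y + 9y^2; the shutdown threshold is min AVC = €27 (at y = 5).
With P = €402 above the shutdown price, P = MC gives y = 10.
At P = €198 ≥ min AVC, set P = MC: y = 8. The firm stays open but cuts output.

Output falls from 10 to 8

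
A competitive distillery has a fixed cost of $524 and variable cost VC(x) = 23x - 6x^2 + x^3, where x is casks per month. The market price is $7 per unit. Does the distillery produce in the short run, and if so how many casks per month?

Shut down

From TC, MC = TC'(x) = 23 - 12x + 3x^2 and AVC = VC/x = 23 - 6x + x^2.
AVC is minimized where dAVC/dx = -6 + 2x = 0, at x = 3; min AVC = 23 - 6·3 + 3^2 = $14.
With P < min AVC ($7 < $14), every unit sold adds to the loss.
Shutting down limits the loss to fixed cost, $524.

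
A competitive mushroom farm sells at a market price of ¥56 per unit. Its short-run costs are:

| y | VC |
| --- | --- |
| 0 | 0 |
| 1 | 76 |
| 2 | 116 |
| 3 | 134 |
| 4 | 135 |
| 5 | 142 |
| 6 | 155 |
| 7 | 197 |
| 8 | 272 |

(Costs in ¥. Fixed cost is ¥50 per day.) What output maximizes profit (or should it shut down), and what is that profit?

Compute π = P·y − TC at each output: y=0: -50; y=1: -70; y=2: -54; y=3: -16; y=4: 39; y=5: 88; y=6: 131; y=7: 145; y=8: 126.
Profit is maximized at y = 7. AVC there is 197/7 = ¥28.14 ≤ P, so producing beats shutting down (which would give -¥50).

y = 7; profit = ¥145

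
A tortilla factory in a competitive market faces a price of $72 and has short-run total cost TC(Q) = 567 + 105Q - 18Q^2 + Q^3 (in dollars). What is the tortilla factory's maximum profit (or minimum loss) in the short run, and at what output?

AVC = 105 - 18Q + Q^2; min AVC = $24 at Q = 9. Since P = $72 ≥ min AVC, the firm produces.
With MC = 105 - 36Q + 3Q^2, P = MC on the upward-sloping part at Q* = 11.
TR = 72·11 = 792. TC = 567 + 308 = 875. Profit = 792 − 875 = -$83.
By producing, the firm covers all variable cost plus $484 of fixed cost; shutting down would lose the full $567.

Profit = -$83 at Q = 11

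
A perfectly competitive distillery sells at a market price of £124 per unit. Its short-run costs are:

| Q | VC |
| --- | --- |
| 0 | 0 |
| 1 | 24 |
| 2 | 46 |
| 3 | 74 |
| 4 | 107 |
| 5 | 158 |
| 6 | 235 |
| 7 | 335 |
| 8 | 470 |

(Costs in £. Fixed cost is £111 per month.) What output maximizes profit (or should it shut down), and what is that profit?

Compute π = P·Q − TC at each output: Q=0: -111; Q=1: -11; Q=2: 91; Q=3: 187; Q=4: 278; Q=5: 351; Q=6: 398; Q=7: 422; Q=8: 411.
Profit is maximized at Q = 7. AVC there is 335/7 = £47.86 ≤ P, so producing beats shutting down (which would give -£111).

Q = 7; profit = £422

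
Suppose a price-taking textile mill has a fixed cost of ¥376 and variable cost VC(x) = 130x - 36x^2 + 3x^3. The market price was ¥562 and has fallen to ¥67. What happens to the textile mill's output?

MC = 130 - 72x + 9x^2; the shutdown threshold is min AVC = ¥22 (at x = 6).
With P = ¥562 above the shutdown price, P = MC gives x = 12.
At P = ¥67 ≥ min AVC, set P = MC: x = 7. The firm stays open but cuts output.

Output falls from 12 to 7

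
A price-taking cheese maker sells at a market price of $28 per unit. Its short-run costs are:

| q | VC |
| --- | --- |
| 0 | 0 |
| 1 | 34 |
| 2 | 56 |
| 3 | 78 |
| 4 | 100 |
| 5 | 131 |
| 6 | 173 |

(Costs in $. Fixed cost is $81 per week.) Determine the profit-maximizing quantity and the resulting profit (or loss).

Tabulate TR − TC: q=0: -81; q=1: -87; q=2: -81; q=3: -75; q=4: -69; q=5: -72; q=6: -86.
Profit is maximized at q = 4. AVC there is 100/4 = $25 ≤ P, so producing beats shutting down (which would give -$81).

q = 4; profit = -$69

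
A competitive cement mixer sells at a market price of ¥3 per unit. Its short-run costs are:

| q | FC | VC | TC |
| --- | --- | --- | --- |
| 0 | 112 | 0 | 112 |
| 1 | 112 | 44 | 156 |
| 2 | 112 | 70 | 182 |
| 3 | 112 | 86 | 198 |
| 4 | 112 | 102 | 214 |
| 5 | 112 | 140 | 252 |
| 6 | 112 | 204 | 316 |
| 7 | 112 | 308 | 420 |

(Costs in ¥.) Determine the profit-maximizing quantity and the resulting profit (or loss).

Profit at each row (π = 3q − TC): q=0: -112; q=1: -153; q=2: -176; q=3: -189; q=4: -202; q=5: -237; q=6: -298; q=7: -399.
Profit is highest at q = 0. Equivalently, the lowest AVC in the table is 102/4 ≈ ¥25.50 at q = 4, and P = ¥3 falls below it — price never covers variable cost, so the firm shuts down and loses only its fixed cost.

q = 0 (shut down); profit = -¥112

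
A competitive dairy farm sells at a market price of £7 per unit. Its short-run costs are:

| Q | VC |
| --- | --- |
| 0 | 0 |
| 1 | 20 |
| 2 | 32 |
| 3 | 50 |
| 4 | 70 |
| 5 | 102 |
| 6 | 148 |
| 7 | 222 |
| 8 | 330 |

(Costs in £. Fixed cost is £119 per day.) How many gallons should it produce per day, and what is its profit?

Q = 0 (shut down); profit = -£119

Compute π = P·Q − TC at each output: Q=0: -119; Q=1: -132; Q=2: -137; Q=3: -148; Q=4: -161; Q=5: -186; Q=6: -225; Q=7: -292; Q=8: -393.
Profit is highest at Q = 0. Equivalently, the lowest AVC in the table is 32/2 ≈ £16 at Q = 2, and P = £7 falls below it — price never covers variable cost, so the firm shuts down and loses only its fixed cost.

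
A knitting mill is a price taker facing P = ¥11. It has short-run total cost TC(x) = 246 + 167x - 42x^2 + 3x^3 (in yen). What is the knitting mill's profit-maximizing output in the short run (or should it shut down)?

Shut down

Strip out fixed cost: VC = 167x - 42x^2 + 3x^3. Then AVC = 167 - 42x + 3x^2 and MC = 167 - 84x + 9x^2.
AVC is minimized where dAVC/dx = -42 + 6x = 0, at x = 7; min AVC = 167 - 42·7 + 3·7^2 = ¥20.
Since P = ¥11 < min AVC = ¥20, price fails to cover variable cost at any output.
Shutting down limits the loss to fixed cost, ¥246.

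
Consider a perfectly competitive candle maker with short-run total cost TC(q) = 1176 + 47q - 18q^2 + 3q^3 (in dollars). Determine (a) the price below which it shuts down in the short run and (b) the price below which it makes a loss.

Shutdown price = $20; break-even price = $236

AVC = 47 - 18q + 3q^2; minimized at q = 3, giving min AVC = $20. That is the shutdown price.
ATC = 1176/q + 47 - 18q + 3q^2. Setting dATC/dq = −1176/q^2 − 18 + 6q = 0 gives q = 7 (since 6·7^3 − 18·7^2 = 1176).
min ATC = 1176/7 + 47 − 18·7 + 3·7^2 = $236. That is the break-even price.
For $20 ≤ P < $236 the firm produces at a loss; below $20 it shuts down.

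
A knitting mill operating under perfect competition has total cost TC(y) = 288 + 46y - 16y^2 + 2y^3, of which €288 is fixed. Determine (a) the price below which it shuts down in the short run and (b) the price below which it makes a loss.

Shutdown price = €14; break-even price = €70

Shutdown price = min AVC. AVC = 46 - 16y + 2y^2, with vertex at y = 4 and minimum €14.
ATC = 288/y + 46 - 16y + 2y^2. Setting dATC/dy = −288/y^2 − 16 + 4y = 0 gives y = 6 (since 4·6^3 − 16·6^2 = 288).
min ATC = 288/6 + 46 − 16·6 + 2·6^2 = €70. That is the break-even price.
Between these two prices the firm operates at a loss; above €70 it earns a profit.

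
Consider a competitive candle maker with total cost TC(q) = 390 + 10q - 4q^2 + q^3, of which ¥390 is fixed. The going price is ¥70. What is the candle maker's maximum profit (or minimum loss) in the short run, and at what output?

AVC = 10 - 4q + q^2; min AVC = ¥6 at q = 2. Since P = ¥70 ≥ min AVC, the firm produces.
MC = 10 - 8q + 3q^2. Setting P = MC and taking the root on the rising branch gives q* = 6.
TR = 70·6 = 420. TC = 390 + 132 = 522. Profit = 420 − 522 = -¥102.
By producing, the firm covers all variable cost plus ¥288 of fixed cost; shutting down would lose the full ¥390.

Profit = -¥102 at q = 6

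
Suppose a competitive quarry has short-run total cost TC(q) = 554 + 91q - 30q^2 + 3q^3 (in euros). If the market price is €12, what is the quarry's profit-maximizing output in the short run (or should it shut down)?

Strip out fixed cost: VC = 91q - 30q^2 + 3q^3. Then AVC = 91 - 30q + 3q^2 and MC = 91 - 60q + 9q^2.
AVC hits its minimum where MC = AVC, at q = 5, giving min AVC = 91 - 30·5 + 3·5^2 = €16.
With P < min AVC (€12 < €16), every unit sold adds to the loss.
Shutting down limits the loss to fixed cost, €554.

Shut down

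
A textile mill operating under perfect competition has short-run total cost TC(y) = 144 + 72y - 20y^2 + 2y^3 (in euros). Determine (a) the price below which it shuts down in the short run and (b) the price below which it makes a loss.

Shutdown price = min AVC. AVC = 72 - 20y + 2y^2, with vertex at y = 5 and minimum €22.
ATC = 144/y + 72 - 20y + 2y^2. Setting dATC/dy = −144/y^2 − 20 + 4y = 0 gives y = 6 (since 4·6^3 − 20·6^2 = 144).
min ATC = 144/6 + 72 − 20·6 + 2·6^2 = €48. That is the break-even price.
Between these two prices the firm operates at a loss; above €48 it earns a profit.

Shutdown price = €22; break-even price = €48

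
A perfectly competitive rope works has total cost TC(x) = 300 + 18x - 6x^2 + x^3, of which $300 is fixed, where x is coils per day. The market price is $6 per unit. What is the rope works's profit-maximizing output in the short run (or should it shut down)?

From TC, MC = TC'(x) = 18 - 12x + 3x^2 and AVC = VC/x = 18 - 6x + x^2.
The AVC parabola has its vertex at x = 6/2 = 3, where AVC = 18 - 6·3 + 3^2 = $9.
With P < min AVC ($6 < $9), every unit sold adds to the loss.
Shutting down limits the loss to fixed cost, $300.

Shut down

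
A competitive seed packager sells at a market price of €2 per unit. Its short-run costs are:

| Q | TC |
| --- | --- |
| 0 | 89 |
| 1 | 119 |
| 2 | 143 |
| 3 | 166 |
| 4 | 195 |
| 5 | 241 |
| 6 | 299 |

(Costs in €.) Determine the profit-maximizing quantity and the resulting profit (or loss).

Tabulate TR − TC: Q=0: -89; Q=1: -117; Q=2: -139; Q=3: -160; Q=4: -187; Q=5: -231; Q=6: -287.
Profit is highest at Q = 0. Equivalently, the lowest AVC in the table is 77/3 ≈ €25.67 at Q = 3, and P = €2 falls below it — price never covers variable cost, so the firm shuts down and loses only its fixed cost.

Q = 0 (shut down); profit = -€89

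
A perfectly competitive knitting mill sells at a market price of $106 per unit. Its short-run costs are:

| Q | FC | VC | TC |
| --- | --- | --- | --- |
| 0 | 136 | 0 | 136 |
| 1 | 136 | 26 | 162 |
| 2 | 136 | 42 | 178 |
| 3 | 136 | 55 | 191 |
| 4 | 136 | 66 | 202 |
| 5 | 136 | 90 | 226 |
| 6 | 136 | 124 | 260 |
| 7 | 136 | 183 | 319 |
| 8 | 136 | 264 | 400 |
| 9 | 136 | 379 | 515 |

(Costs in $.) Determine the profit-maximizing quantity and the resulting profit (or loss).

Compute π = P·Q − TC at each output: Q=0: -136; Q=1: -56; Q=2: 34; Q=3: 127; Q=4: 222; Q=5: 304; Q=6: 376; Q=7: 423; Q=8: 448; Q=9: 439.
Profit is maximized at Q = 8. AVC there is 264/8 = $33 ≤ P, so producing beats shutting down (which would give -$136).

Q = 8; profit = $448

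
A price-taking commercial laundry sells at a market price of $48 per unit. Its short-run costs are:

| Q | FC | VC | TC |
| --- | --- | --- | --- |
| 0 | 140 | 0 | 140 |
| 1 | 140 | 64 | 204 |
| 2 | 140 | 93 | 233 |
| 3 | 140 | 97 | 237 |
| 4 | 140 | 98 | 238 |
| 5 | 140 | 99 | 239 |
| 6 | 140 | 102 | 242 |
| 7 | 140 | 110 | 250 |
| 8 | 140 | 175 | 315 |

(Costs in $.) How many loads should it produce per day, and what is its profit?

Q = 7; profit = $86

Profit at each row (π = 48Q − TC): Q=0: -140; Q=1: -156; Q=2: -137; Q=3: -93; Q=4: -46; Q=5: 1; Q=6: 46; Q=7: 86; Q=8: 69.
Profit is maximized at Q = 7. AVC there is 110/7 = $15.71 ≤ P, so producing beats shutting down (which would give -$140).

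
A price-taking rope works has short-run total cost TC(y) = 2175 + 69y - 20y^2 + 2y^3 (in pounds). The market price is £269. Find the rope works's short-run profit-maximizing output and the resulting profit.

AVC = 69 - 20y + 2y^2 has its minimum £19 at y = 5; price £269 clears that bar, so the firm operates.
MC = 69 - 40y + 6y^2. Setting P = MC and taking the root on the rising branch gives y* = 10.
TR = 269·10 = 2690. TC = 2175 + 690 = 2865. Profit = 2690 − 2865 = -£175.
That loss of £175 beats the £2175 the firm would lose by shutting down; producing recovers £2000 of fixed cost.

Profit = -£175 at y = 10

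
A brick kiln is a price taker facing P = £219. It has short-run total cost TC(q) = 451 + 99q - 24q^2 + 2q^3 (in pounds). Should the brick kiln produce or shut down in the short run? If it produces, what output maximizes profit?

Variable cost is VC = 99q - 24q^2 + 2q^3, so AVC = VC/q = 99 - 24q + 2q^2 and MC = dTC/dq = 99 - 48q + 6q^2.
The AVC parabola has its vertex at q = 24/4 = 6, where AVC = 99 - 24·6 + 2·6^2 = £27.
P = £219 exceeds min AVC = £27, so the firm stays open.
P = MC gives -120 - 48q + 6q^2 = 0, with roots -2 and 10. Take the larger (rising MC): q* = 10.
Check: AVC at q = 10 is £59 ≤ P, so revenue covers variable cost.
Profit = P·q − TC = 219·10 − 1041 = £1149.

Produce at q = 10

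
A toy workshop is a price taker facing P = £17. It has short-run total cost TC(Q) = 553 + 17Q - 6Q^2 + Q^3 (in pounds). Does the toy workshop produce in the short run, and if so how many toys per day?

Variable cost is VC = 17Q - 6Q^2 + Q^3, so AVC = VC/Q = 17 - 6Q + Q^2 and MC = dTC/dQ = 17 - 12Q + 3Q^2.
AVC hits its minimum where MC = AVC, at Q = 3, giving min AVC = 17 - 6·3 + 3^2 = £8.
Since P = £17 ≥ min AVC = £8, price covers variable cost and the firm should produce.
P = MC gives -12Q + 3Q^2 = 0, with roots 0 and 4. Take the larger (rising MC): Q* = 4.
Check: AVC at Q = 4 is £9 ≤ P, so revenue covers variable cost.
Profit = P·Q − TC = 17·4 − 589 = -£521, a loss, but smaller than the £553 fixed cost the firm would lose by shutting down.

Produce at Q = 4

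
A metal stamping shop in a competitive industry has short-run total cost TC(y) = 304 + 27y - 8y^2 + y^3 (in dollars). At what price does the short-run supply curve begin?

$11 per unit

Short-run supply begins at min AVC. From VC = 27y - 8y^2 + y^3, AVC = 27 - 8y + y^2.
dAVC/dy = -8 + 2y = 0 gives y = 4. min AVC = 27 - 8·4 + 4^2 = 11.
So the shutdown price is $11.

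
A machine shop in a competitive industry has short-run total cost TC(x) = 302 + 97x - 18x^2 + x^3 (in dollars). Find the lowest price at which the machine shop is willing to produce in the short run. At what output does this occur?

$16 per unit, at x = 9

Short-run supply begins at min AVC. From VC = 97x - 18x^2 + x^3, AVC = 97 - 18x + x^2.
At the minimum of AVC, MC = AVC. MC = 97 - 36x + 3x^2; setting MC = AVC gives 2x^2 - 18x = 0, so x = 9. min AVC = 16.
For P < $16 the firm produces nothing.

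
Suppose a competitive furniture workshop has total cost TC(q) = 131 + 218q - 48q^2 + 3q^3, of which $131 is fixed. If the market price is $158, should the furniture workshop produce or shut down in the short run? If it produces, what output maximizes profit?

Produce at q = 10

From TC, MC = TC'(q) = 218 - 96q + 9q^2 and AVC = VC/q = 218 - 48q + 3q^2.
AVC is minimized where dAVC/dq = -48 + 6q = 0, at q = 8; min AVC = 218 - 48·8 + 3·8^2 = $26.
Since P = $158 ≥ min AVC = $26, price covers variable cost and the firm should produce.
Set P = MC: 158 = 218 - 96q + 9q^2 → 60 - 96q + 9q^2 = 0. The roots are q = 2/3 and q = 10; the profit-maximizing output is on the rising part of MC, so q* = 10.
Check: AVC at q = 10 is $38 ≤ P, so revenue covers variable cost.
Profit = P·q − TC = 158·10 − 511 = $1069.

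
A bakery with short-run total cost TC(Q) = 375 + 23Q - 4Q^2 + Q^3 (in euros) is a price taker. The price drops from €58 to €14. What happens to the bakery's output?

Output falls from 5 to 0 (the firm shuts down)

AVC = 23 - 4Q + Q^2, minimized at Q = 2 where min AVC = €19. MC = 23 - 8Q + 3Q^2.
With P = €58 above the shutdown price, P = MC gives Q = 5.
At P = €14 < min AVC = €19, price no longer covers variable cost at any output, so the firm shuts down: Q = 0.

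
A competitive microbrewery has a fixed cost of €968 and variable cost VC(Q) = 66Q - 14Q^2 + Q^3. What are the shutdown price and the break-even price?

AVC = 66 - 14Q + Q^2; minimized at Q = 7, giving min AVC = €17. That is the shutdown price.
ATC = 968/Q + 66 - 14Q + Q^2. Setting dATC/dQ = −968/Q^2 − 14 + 2Q = 0 gives Q = 11 (since 2·11^3 − 14·11^2 = 968).
min ATC = 968/11 + 66 − 14·11 + 11^2 = €121. That is the break-even price.
Between these two prices the firm operates at a loss; above €121 it earns a profit.

Shutdown price = €17; break-even price = €121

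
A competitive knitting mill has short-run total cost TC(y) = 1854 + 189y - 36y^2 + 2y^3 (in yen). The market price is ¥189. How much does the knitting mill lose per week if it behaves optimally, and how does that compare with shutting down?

Profit = -¥126 at y = 12

AVC = 189 - 36y + 2y^2; min AVC = ¥27 at y = 9. Since P = ¥189 ≥ min AVC, the firm produces.
MC = 189 - 72y + 6y^2. Setting P = MC and taking the root on the rising branch gives y* = 12.
TR = 189·12 = 2268. TC = 1854 + 540 = 2394. Profit = 2268 − 2394 = -¥126.
By producing, the firm covers all variable cost plus ¥1728 of fixed cost; shutting down would lose the full ¥1854.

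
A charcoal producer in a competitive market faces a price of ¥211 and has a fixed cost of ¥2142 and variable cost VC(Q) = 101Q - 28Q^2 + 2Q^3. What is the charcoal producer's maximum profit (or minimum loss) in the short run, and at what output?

Profit = -¥206 at Q = 11

AVC = 101 - 28Q + 2Q^2; min AVC = ¥3 at Q = 7. Since P = ¥211 ≥ min AVC, the firm produces.
With MC = 101 - 56Q + 6Q^2, P = MC on the upward-sloping part at Q* = 11.
TR = 211·11 = 2321. TC = 2142 + 385 = 2527. Profit = 2321 − 2527 = -¥206.
That loss of ¥206 beats the ¥2142 the firm would lose by shutting down; producing recovers ¥1936 of fixed cost.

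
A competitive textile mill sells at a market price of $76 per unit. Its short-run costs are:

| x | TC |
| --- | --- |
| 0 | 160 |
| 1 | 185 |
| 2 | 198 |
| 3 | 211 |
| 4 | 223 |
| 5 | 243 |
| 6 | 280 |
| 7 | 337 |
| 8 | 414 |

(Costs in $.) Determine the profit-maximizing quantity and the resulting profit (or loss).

x = 7; profit = $195

Compute π = P·x − TC at each output: x=0: -160; x=1: -109; x=2: -46; x=3: 17; x=4: 81; x=5: 137; x=6: 176; x=7: 195; x=8: 194.
Profit is maximized at x = 7. AVC there is 177/7 = $25.29 ≤ P, so producing beats shutting down (which would give -$160).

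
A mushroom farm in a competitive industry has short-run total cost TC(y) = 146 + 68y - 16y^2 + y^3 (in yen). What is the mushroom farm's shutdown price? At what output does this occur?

The firm shuts down when price falls below the minimum of average variable cost. AVC = VC/y = 68 - 16y + y^2.
dAVC/dy = -16 + 2y = 0 gives y = 8. min AVC = 68 - 16·8 + 8^2 = 4.
For P < ¥4 the firm produces nothing.

¥4 per unit, at y = 8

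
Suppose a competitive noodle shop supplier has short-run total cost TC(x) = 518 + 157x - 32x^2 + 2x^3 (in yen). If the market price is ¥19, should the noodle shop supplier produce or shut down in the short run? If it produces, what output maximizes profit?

Shut down

From TC, MC = TC'(x) = 157 - 64x + 6x^2 and AVC = VC/x = 157 - 32x + 2x^2.
The AVC parabola has its vertex at x = 32/4 = 8, where AVC = 157 - 32·8 + 2·8^2 = ¥29.
P = ¥19 lies below min AVC = ¥29; no output level covers variable cost.
The firm minimizes its loss by shutting down and losing only its fixed cost of ¥518.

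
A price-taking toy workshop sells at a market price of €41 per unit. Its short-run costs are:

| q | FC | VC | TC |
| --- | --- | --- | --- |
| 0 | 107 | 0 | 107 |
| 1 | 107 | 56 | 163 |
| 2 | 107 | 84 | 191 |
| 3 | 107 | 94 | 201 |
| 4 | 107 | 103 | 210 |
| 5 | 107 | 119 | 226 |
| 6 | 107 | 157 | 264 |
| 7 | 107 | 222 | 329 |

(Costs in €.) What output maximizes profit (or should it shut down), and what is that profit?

Profit at each row (π = 41q − TC): q=0: -107; q=1: -122; q=2: -109; q=3: -78; q=4: -46; q=5: -21; q=6: -18; q=7: -42.
Profit is maximized at q = 6. AVC there is 157/6 = €26.17 ≤ P, so producing beats shutting down (which would give -€107).

q = 6; profit = -€18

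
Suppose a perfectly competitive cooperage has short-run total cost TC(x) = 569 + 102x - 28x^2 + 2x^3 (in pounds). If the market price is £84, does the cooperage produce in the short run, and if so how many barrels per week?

Produce at x = 9

From TC, MC = TC'(x) = 102 - 56x + 6x^2 and AVC = VC/x = 102 - 28x + 2x^2.
The AVC parabola has its vertex at x = 28/4 = 7, where AVC = 102 - 28·7 + 2·7^2 = £4.
P = £84 exceeds min AVC = £4, so the firm stays open.
P = MC gives 18 - 56x + 6x^2 = 0, with roots 1/3 and 9. Take the larger (rising MC): x* = 9.
Check: AVC at x = 9 is £12 ≤ P, so revenue covers variable cost.
Profit = P·x − TC = 84·9 − 677 = £79.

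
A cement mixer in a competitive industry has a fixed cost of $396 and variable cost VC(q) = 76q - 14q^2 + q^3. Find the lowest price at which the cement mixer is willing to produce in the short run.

$27 per unit

The shutdown price is the minimum of AVC. VC = 76q - 14q^2 + q^3, so AVC = 76 - 14q + q^2.
dAVC/dq = -14 + 2q = 0 gives q = 7. min AVC = 76 - 14·7 + 7^2 = 27.
The firm shuts down for any P below $27.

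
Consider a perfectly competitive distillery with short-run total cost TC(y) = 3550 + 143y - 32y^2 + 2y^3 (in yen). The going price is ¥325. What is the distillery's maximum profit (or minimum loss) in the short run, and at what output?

AVC = 143 - 32y + 2y^2; min AVC = ¥15 at y = 8. Since P = ¥325 ≥ min AVC, the firm produces.
With MC = 143 - 64y + 6y^2, P = MC on the upward-sloping part at y* = 13.
TR = 325·13 = 4225. TC = 3550 + 845 = 4395. Profit = 4225 − 4395 = -¥170.
That loss of ¥170 beats the ¥3550 the firm would lose by shutting down; producing recovers ¥3380 of fixed cost.

Profit = -¥170 at y = 13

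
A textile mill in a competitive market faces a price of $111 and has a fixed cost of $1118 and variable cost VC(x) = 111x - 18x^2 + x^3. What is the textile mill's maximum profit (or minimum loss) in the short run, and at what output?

Profit = -$254 at x = 12

AVC = 111 - 18x + x^2; min AVC = $30 at x = 9. Since P = $111 ≥ min AVC, the firm produces.
With MC = 111 - 36x + 3x^2, P = MC on the upward-sloping part at x* = 12.
TR = 111·12 = 1332. TC = 1118 + 468 = 1586. Profit = 1332 − 1586 = -$254.
By producing, the firm covers all variable cost plus $864 of fixed cost; shutting down would lose the full $1118.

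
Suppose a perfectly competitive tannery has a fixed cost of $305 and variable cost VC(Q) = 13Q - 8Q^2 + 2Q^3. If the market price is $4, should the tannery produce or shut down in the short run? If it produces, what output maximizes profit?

Strip out fixed cost: VC = 13Q - 8Q^2 + 2Q^3. Then AVC = 13 - 8Q + 2Q^2 and MC = 13 - 16Q + 6Q^2.
The AVC parabola has its vertex at Q = 8/4 = 2, where AVC = 13 - 8·2 + 2·2^2 = $5.
P = $4 lies below min AVC = $5; no output level covers variable cost.
The firm minimizes its loss by shutting down and losing only its fixed cost of $305.

Shut down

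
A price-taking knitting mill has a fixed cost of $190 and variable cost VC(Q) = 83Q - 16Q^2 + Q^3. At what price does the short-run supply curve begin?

The firm shuts down when price falls below the minimum of average variable cost. AVC = VC/Q = 83 - 16Q + Q^2.
At the minimum of AVC, MC = AVC. MC = 83 - 32Q + 3Q^2; setting MC = AVC gives 2Q^2 - 16Q = 0, so Q = 8. min AVC = 19.
So the shutdown price is $19.

$19 per unit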